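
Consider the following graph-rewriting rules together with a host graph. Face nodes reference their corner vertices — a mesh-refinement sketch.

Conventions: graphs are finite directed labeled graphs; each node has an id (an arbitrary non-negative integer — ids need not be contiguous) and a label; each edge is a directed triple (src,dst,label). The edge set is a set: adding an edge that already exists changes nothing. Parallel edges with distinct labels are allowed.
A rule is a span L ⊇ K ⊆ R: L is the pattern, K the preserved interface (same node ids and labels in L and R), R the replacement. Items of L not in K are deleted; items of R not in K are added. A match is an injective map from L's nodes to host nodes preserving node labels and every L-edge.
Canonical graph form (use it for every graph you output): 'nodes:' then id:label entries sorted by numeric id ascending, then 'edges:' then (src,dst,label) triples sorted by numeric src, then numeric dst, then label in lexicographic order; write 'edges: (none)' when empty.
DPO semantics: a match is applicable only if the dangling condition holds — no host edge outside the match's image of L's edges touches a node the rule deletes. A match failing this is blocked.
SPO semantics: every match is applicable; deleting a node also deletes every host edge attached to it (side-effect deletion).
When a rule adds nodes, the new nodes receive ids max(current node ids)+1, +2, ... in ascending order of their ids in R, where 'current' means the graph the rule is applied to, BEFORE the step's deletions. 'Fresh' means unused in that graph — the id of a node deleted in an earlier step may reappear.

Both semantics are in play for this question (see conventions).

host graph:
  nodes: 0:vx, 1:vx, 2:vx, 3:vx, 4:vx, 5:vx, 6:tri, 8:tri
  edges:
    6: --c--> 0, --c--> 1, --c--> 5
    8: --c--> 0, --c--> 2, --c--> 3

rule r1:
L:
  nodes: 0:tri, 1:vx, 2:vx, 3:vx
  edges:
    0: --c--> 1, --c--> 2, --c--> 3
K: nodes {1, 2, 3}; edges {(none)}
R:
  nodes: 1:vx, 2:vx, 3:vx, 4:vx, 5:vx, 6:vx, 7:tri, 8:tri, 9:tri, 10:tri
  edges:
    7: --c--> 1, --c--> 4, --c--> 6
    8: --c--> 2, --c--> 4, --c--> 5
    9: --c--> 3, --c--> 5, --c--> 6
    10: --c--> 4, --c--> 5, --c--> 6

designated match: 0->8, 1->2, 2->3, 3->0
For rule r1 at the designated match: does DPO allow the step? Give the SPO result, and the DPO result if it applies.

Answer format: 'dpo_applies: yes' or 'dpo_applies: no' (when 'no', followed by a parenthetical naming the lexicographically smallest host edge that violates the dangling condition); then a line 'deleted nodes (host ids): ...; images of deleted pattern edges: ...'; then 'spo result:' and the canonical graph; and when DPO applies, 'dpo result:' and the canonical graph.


dpo_applies: yes
deleted nodes (host ids): 8; images of deleted pattern edges: (8,0,c); (8,2,c); (8,3,c)
spo result:
nodes: 0:vx, 1:vx, 2:vx, 3:vx, 4:vx, 5:vx, 6:tri, 9:vx, 10:vx, 11:vx, 12:tri, 13:tri, 14:tri, 15:tri
edges: (6,0,c); (6,1,c); (6,5,c); (12,2,c); (12,9,c); (12,11,c); (13,3,c); (13,9,c); (13,10,c); (14,0,c); (14,10,c); (14,11,c); (15,9,c); (15,10,c); (15,11,c)
dpo result:
nodes: 0:vx, 1:vx, 2:vx, 3:vx, 4:vx, 5:vx, 6:tri, 9:vx, 10:vx, 11:vx, 12:tri, 13:tri, 14:tri, 15:tri
edges: (6,0,c); (6,1,c); (6,5,c); (12,2,c); (12,9,c); (12,11,c); (13,3,c); (13,9,c); (13,10,c); (14,0,c); (14,10,c); (14,11,c); (15,9,c); (15,10,c); (15,11,c)


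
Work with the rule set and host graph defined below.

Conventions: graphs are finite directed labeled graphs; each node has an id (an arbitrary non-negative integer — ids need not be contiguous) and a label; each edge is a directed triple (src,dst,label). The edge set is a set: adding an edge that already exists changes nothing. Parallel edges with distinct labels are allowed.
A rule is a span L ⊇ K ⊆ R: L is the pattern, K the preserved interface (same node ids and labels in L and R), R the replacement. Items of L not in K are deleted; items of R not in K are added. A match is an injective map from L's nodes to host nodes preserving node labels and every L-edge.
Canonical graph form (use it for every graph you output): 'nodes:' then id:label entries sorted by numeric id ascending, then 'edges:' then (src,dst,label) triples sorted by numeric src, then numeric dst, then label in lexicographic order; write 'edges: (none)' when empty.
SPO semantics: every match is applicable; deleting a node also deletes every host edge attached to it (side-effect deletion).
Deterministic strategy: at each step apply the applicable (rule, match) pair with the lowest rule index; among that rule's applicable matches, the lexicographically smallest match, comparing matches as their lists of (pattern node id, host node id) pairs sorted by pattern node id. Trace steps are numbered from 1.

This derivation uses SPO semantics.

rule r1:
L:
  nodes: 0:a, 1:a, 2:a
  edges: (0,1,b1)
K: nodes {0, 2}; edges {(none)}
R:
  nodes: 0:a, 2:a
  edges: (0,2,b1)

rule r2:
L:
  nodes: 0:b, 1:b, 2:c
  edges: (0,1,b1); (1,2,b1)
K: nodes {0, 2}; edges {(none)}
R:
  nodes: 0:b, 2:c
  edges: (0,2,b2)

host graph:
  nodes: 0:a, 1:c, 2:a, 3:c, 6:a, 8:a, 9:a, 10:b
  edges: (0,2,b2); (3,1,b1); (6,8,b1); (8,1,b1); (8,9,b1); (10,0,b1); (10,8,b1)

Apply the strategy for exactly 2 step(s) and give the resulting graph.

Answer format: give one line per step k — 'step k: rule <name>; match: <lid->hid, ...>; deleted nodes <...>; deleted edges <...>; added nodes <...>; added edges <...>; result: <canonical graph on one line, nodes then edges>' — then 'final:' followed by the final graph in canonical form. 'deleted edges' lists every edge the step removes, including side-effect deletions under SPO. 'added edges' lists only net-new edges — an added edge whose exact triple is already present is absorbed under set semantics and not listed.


step 1: rule r1; match: 0->6, 1->8, 2->0; deleted nodes 8; deleted edges (6,8,b1); (8,1,b1); (8,9,b1); (10,8,b1); added nodes (none); added edges (6,0,b1); result: nodes: 0:a, 1:c, 2:a, 3:c, 6:a, 9:a, 10:b edges: (0,2,b2); (3,1,b1); (6,0,b1); (10,0,b1)
step 2: rule r1; match: 0->6, 1->0, 2->2; deleted nodes 0; deleted edges (0,2,b2); (6,0,b1); (10,0,b1); added nodes (none); added edges (6,2,b1); result: nodes: 1:c, 2:a, 3:c, 6:a, 9:a, 10:b edges: (3,1,b1); (6,2,b1)
final:
nodes: 1:c, 2:a, 3:c, 6:a, 9:a, 10:b
edges: (3,1,b1); (6,2,b1)


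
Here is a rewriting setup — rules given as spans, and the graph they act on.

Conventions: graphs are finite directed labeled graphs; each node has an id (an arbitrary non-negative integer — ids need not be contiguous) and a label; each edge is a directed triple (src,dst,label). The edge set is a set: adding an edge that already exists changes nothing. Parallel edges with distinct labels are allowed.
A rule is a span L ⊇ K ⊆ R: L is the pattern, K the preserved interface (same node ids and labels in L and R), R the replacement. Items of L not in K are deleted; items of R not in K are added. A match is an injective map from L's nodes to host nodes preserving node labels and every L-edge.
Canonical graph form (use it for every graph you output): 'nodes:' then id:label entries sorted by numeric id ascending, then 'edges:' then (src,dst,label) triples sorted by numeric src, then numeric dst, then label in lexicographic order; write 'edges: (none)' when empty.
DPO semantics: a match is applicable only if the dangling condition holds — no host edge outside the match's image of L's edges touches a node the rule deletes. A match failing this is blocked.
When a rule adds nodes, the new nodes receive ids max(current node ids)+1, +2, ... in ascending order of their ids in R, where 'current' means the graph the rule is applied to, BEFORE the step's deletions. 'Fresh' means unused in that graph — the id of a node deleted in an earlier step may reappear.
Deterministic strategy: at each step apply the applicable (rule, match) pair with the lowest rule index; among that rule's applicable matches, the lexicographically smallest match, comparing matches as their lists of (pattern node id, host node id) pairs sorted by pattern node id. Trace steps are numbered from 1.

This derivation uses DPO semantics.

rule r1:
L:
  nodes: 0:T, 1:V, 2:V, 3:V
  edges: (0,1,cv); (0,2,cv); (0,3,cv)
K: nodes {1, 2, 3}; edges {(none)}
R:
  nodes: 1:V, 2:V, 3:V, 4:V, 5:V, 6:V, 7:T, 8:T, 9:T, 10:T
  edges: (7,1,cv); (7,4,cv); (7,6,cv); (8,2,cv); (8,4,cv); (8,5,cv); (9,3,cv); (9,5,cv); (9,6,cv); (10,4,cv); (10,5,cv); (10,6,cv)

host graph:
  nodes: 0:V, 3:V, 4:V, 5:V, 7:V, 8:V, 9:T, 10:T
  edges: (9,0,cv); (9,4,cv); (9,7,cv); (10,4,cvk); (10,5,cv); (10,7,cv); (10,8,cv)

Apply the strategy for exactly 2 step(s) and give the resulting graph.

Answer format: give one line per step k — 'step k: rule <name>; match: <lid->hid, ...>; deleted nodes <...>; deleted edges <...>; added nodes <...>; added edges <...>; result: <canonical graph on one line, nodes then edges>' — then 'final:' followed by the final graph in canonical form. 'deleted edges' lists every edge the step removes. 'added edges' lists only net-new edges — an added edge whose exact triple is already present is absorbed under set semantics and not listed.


step 1: rule r1; match: 0->9, 1->0, 2->4, 3->7; deleted nodes 9; deleted edges (9,0,cv); (9,4,cv); (9,7,cv); added nodes 11, 12, 13, 14, 15, 16, 17; added edges (14,0,cv); (14,11,cv); (14,13,cv); (15,4,cv); (15,11,cv); (15,12,cv); (16,7,cv); (16,12,cv); (16,13,cv); (17,11,cv); (17,12,cv); (17,13,cv); result: nodes: 0:V, 3:V, 4:V, 5:V, 7:V, 8:V, 10:T, 11:V, 12:V, 13:V, 14:T, 15:T, 16:T, 17:T edges: (10,4,cvk); (10,5,cv); (10,7,cv); (10,8,cv); (14,0,cv); (14,11,cv); (14,13,cv); (15,4,cv); (15,11,cv); (15,12,cv); (16,7,cv); (16,12,cv); (16,13,cv); (17,11,cv); (17,12,cv); (17,13,cv)
step 2: rule r1; match: 0->14, 1->0, 2->11, 3->13; deleted nodes 14; deleted edges (14,0,cv); (14,11,cv); (14,13,cv); added nodes 18, 19, 20, 21, 22, 23, 24; added edges (21,0,cv); (21,18,cv); (21,20,cv); (22,11,cv); (22,18,cv); (22,19,cv); (23,13,cv); (23,19,cv); (23,20,cv); (24,18,cv); (24,19,cv); (24,20,cv); result: nodes: 0:V, 3:V, 4:V, 5:V, 7:V, 8:V, 10:T, 11:V, 12:V, 13:V, 15:T, 16:T, 17:T, 18:V, 19:V, 20:V, 21:T, 22:T, 23:T, 24:T edges: (10,4,cvk); (10,5,cv); (10,7,cv); (10,8,cv); (15,4,cv); (15,11,cv); (15,12,cv); (16,7,cv); (16,12,cv); (16,13,cv); (17,11,cv); (17,12,cv); (17,13,cv); (21,0,cv); (21,18,cv); (21,20,cv); (22,11,cv); (22,18,cv); (22,19,cv); (23,13,cv); (23,19,cv); (23,20,cv); (24,18,cv); (24,19,cv); (24,20,cv)
final:
nodes: 0:V, 3:V, 4:V, 5:V, 7:V, 8:V, 10:T, 11:V, 12:V, 13:V, 15:T, 16:T, 17:T, 18:V, 19:V, 20:V, 21:T, 22:T, 23:T, 24:T
edges: (10,4,cvk); (10,5,cv); (10,7,cv); (10,8,cv); (15,4,cv); (15,11,cv); (15,12,cv); (16,7,cv); (16,12,cv); (16,13,cv); (17,11,cv); (17,12,cv); (17,13,cv); (21,0,cv); (21,18,cv); (21,20,cv); (22,11,cv); (22,18,cv); (22,19,cv); (23,13,cv); (23,19,cv); (23,20,cv); (24,18,cv); (24,19,cv); (24,20,cv)


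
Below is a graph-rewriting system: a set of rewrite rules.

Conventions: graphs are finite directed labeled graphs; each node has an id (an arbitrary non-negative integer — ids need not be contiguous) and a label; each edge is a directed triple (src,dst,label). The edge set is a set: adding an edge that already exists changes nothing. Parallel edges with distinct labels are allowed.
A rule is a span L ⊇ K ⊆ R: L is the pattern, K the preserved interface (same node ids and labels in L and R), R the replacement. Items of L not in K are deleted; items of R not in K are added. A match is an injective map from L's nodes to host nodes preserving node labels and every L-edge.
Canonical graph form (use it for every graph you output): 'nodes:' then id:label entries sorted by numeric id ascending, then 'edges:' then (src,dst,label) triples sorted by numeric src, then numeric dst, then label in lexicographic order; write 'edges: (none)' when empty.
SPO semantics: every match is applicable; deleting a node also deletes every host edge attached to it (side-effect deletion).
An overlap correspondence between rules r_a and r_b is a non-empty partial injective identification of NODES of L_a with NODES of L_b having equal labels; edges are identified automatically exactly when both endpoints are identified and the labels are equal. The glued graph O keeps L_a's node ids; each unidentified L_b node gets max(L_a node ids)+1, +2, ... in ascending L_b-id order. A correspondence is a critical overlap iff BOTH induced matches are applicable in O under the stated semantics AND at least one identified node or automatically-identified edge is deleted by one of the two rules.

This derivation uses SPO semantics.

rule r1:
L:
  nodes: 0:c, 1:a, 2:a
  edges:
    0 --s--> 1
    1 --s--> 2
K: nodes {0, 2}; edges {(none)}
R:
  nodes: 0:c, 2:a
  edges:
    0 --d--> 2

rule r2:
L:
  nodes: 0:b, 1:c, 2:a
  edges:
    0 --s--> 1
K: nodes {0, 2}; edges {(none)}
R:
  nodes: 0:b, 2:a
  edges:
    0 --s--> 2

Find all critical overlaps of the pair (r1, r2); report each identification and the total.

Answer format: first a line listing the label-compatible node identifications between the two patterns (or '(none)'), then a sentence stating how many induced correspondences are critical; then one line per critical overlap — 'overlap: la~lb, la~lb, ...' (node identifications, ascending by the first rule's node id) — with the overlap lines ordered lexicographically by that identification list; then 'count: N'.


label-compatible node identifications between L(r1) and L(r2): 0~1, 1~2, 2~2
4 of the induced correspondences are critical overlaps of r1 and r2.
overlap: 0~1
overlap: 0~1, 1~2
overlap: 0~1, 2~2
overlap: 1~2
count: 4


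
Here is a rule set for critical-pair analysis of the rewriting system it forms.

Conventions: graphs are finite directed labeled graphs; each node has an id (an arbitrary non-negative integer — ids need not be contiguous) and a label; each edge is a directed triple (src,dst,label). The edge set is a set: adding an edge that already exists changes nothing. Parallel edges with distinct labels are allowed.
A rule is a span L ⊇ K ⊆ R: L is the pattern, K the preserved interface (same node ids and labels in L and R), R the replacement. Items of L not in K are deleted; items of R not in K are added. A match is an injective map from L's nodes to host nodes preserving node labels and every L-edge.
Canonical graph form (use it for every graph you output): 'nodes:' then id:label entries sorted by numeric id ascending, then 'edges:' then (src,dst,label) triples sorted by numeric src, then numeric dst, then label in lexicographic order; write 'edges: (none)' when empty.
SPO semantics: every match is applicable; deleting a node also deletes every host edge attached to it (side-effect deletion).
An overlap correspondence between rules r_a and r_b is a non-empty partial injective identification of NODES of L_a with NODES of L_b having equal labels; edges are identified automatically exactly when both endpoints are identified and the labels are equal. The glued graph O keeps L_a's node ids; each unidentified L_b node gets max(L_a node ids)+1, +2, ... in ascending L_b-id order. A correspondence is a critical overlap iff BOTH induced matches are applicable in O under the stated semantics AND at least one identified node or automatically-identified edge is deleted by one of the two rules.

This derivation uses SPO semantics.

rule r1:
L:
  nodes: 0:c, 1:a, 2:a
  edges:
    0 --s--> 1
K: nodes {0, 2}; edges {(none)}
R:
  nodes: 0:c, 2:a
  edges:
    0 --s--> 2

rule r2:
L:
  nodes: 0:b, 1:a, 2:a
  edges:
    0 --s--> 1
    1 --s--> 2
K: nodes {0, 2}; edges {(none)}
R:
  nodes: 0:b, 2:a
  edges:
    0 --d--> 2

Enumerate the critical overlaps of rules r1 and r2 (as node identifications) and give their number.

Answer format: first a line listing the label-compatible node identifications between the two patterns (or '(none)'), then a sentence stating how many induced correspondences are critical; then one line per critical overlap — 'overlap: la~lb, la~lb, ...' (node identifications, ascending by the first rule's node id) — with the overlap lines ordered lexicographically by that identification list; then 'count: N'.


label-compatible node identifications between L(r1) and L(r2): 1~1, 1~2, 2~1, 2~2
5 of the induced correspondences are critical overlaps of r1 and r2.
overlap: 1~1
overlap: 1~1, 2~2
overlap: 1~2
overlap: 1~2, 2~1
overlap: 2~1
count: 5


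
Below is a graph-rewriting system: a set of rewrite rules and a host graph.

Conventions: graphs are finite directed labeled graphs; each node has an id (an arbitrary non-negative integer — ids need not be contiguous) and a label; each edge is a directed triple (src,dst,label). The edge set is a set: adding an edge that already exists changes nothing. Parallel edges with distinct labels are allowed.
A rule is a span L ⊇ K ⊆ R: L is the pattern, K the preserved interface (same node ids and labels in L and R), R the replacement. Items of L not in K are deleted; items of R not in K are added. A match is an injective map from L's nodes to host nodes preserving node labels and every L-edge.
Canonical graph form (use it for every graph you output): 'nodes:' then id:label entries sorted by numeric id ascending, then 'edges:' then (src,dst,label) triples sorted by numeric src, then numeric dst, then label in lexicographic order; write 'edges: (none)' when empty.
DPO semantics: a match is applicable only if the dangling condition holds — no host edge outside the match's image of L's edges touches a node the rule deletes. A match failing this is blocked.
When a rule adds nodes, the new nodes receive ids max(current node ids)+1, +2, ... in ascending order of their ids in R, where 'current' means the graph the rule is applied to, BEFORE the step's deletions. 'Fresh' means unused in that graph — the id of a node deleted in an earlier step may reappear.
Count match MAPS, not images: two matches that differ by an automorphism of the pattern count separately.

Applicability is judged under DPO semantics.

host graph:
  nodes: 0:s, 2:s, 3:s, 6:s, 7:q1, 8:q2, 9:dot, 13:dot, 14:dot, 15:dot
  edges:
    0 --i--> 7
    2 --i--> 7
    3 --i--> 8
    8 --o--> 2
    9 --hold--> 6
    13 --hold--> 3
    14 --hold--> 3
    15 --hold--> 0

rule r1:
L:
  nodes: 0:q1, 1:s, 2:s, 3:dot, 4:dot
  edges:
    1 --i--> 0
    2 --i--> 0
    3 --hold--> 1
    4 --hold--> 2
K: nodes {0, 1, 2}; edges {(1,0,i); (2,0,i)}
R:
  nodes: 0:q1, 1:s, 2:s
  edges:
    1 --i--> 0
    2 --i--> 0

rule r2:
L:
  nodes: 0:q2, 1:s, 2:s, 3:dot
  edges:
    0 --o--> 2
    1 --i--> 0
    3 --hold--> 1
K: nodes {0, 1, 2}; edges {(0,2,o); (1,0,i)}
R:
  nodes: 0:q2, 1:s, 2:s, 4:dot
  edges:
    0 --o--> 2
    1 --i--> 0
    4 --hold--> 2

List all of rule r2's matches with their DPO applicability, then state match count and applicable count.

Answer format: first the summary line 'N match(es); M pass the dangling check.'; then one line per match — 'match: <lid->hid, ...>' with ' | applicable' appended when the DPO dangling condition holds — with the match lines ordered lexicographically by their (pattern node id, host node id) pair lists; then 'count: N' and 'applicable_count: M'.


2 match(es); 2 pass the dangling check.
match: 0->8, 1->3, 2->2, 3->13 | applicable
match: 0->8, 1->3, 2->2, 3->14 | applicable
count: 2
applicable_count: 2


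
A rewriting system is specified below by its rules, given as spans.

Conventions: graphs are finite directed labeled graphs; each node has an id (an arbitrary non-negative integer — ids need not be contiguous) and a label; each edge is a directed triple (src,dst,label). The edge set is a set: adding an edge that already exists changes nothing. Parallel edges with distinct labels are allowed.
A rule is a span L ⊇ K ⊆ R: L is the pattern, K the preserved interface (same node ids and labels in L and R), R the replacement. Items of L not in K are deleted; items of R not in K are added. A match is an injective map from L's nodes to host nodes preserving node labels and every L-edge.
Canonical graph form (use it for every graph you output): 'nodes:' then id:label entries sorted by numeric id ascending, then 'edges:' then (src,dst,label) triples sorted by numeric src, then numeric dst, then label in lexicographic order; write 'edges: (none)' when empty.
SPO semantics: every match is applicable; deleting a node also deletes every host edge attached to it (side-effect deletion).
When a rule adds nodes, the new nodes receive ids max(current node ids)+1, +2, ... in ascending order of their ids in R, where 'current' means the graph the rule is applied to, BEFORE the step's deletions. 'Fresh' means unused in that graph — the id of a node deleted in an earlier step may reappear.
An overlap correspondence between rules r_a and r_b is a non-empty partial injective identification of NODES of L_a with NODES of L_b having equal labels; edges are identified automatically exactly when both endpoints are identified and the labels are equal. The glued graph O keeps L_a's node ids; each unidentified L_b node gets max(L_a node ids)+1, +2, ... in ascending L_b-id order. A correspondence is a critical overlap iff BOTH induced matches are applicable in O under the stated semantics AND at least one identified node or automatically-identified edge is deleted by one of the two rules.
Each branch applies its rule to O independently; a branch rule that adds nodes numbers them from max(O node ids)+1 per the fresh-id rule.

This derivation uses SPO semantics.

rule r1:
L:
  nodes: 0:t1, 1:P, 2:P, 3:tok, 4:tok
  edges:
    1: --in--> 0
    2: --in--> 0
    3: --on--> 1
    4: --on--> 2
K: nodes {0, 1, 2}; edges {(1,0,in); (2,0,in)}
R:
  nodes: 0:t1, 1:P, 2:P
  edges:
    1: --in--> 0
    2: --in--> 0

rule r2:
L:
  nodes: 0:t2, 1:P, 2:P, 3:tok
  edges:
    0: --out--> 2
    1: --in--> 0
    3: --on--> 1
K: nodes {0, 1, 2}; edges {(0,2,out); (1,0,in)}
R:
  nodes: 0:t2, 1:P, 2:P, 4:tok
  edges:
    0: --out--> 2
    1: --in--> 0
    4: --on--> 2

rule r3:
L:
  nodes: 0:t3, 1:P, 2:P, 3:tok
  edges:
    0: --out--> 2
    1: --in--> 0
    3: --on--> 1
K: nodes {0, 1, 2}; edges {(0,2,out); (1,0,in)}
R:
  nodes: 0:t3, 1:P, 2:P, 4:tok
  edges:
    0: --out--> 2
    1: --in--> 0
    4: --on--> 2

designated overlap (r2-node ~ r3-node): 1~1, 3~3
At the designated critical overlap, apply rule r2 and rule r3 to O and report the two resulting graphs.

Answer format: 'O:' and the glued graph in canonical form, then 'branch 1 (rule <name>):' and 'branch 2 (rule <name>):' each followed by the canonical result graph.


O:
nodes: 0:t2, 1:P, 2:P, 3:tok, 4:t3, 5:P
edges: (0,2,out); (1,0,in); (1,4,in); (3,1,on); (4,5,out)
branch 1 (rule r2):
nodes: 0:t2, 1:P, 2:P, 4:t3, 5:P, 6:tok
edges: (0,2,out); (1,0,in); (1,4,in); (4,5,out); (6,2,on)
branch 2 (rule r3):
nodes: 0:t2, 1:P, 2:P, 4:t3, 5:P, 6:tok
edges: (0,2,out); (1,0,in); (1,4,in); (4,5,out); (6,5,on)


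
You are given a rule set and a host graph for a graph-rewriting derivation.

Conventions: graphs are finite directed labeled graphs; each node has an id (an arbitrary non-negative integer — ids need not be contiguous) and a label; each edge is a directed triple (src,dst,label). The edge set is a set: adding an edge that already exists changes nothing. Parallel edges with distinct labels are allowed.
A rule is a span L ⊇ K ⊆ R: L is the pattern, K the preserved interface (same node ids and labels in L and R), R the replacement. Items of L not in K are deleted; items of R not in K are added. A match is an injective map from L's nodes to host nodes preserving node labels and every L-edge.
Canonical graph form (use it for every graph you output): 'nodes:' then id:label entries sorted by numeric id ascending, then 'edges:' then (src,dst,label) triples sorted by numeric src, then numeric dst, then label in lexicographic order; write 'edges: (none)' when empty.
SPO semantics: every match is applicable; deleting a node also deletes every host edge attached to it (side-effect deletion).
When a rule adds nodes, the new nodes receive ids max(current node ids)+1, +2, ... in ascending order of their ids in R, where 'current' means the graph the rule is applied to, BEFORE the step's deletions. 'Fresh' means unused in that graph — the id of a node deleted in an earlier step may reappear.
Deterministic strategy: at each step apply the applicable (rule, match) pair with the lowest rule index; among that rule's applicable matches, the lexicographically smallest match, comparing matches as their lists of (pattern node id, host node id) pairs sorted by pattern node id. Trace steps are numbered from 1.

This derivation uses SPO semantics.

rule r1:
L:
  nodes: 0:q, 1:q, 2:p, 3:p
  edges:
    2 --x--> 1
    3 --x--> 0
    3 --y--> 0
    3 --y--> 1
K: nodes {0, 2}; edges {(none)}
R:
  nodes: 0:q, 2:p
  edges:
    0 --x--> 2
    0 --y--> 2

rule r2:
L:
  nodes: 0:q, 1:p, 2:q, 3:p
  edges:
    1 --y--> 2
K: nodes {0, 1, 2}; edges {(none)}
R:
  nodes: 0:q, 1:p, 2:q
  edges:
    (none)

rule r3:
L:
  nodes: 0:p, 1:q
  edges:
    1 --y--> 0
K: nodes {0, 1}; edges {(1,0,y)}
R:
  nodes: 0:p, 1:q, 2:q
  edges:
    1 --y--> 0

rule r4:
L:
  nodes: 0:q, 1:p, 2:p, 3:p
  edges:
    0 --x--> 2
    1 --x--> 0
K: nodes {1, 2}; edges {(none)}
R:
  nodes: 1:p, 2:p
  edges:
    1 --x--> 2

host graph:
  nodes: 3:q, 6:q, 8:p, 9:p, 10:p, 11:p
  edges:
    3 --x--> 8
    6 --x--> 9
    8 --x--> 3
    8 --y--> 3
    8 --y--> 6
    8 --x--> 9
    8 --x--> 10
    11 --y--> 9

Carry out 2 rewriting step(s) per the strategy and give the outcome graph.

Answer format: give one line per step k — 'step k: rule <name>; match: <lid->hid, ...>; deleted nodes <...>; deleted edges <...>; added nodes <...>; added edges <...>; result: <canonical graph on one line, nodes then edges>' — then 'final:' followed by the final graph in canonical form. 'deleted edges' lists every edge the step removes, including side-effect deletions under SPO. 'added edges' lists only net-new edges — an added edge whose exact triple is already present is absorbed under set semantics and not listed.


step 1: rule r2; match: 0->3, 1->8, 2->6, 3->9; deleted nodes 9; deleted edges (6,9,x); (8,6,y); (8,9,x); (11,9,y); added nodes (none); added edges (none); result: nodes: 3:q, 6:q, 8:p, 10:p, 11:p edges: (3,8,x); (8,3,x); (8,3,y); (8,10,x)
step 2: rule r2; match: 0->6, 1->8, 2->3, 3->10; deleted nodes 10; deleted edges (8,3,y); (8,10,x); added nodes (none); added edges (none); result: nodes: 3:q, 6:q, 8:p, 11:p edges: (3,8,x); (8,3,x)
final:
nodes: 3:q, 6:q, 8:p, 11:p
edges: (3,8,x); (8,3,x)


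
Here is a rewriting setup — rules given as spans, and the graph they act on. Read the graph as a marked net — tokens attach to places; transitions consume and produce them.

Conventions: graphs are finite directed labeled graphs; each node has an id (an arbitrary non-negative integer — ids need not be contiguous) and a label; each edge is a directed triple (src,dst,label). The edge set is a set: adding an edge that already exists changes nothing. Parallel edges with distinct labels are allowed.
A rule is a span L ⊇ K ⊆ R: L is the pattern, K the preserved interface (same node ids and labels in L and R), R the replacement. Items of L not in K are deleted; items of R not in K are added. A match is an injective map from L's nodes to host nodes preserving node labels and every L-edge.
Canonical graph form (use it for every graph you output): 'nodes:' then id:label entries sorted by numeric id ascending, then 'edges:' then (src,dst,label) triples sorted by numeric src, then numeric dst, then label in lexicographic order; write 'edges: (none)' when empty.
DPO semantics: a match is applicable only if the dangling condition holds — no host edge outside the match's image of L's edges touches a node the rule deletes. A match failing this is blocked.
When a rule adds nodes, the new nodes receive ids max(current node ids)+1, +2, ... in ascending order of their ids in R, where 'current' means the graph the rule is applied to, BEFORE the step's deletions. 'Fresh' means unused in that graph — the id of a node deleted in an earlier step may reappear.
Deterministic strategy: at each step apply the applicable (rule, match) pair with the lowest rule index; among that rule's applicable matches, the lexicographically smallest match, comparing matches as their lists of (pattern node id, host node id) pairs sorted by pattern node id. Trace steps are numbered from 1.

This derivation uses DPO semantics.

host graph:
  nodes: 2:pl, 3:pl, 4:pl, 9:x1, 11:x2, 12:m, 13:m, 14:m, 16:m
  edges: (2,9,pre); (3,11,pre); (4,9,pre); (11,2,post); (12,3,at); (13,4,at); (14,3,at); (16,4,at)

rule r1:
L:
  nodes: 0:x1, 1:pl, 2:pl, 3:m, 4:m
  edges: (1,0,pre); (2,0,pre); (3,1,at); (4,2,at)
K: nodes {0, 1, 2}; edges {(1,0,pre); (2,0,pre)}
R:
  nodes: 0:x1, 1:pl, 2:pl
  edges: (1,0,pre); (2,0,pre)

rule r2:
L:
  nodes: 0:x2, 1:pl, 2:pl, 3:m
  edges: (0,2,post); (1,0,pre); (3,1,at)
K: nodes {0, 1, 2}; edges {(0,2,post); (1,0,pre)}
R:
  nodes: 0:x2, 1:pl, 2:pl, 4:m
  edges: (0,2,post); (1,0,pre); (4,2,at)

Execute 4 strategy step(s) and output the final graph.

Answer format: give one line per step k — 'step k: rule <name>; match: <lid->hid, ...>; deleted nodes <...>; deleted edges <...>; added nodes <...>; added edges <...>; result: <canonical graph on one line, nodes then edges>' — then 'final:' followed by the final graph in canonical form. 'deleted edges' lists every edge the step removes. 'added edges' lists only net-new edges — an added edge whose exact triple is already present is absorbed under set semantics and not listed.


step 1: rule r2; match: 0->11, 1->3, 2->2, 3->12; deleted nodes 12; deleted edges (12,3,at); added nodes 17; added edges (17,2,at); result: nodes: 2:pl, 3:pl, 4:pl, 9:x1, 11:x2, 13:m, 14:m, 16:m, 17:m edges: (2,9,pre); (3,11,pre); (4,9,pre); (11,2,post); (13,4,at); (14,3,at); (16,4,at); (17,2,at)
step 2: rule r1; match: 0->9, 1->2, 2->4, 3->17, 4->13; deleted nodes 13, 17; deleted edges (13,4,at); (17,2,at); added nodes (none); added edges (none); result: nodes: 2:pl, 3:pl, 4:pl, 9:x1, 11:x2, 14:m, 16:m edges: (2,9,pre); (3,11,pre); (4,9,pre); (11,2,post); (14,3,at); (16,4,at)
step 3: rule r2; match: 0->11, 1->3, 2->2, 3->14; deleted nodes 14; deleted edges (14,3,at); added nodes 17; added edges (17,2,at); result: nodes: 2:pl, 3:pl, 4:pl, 9:x1, 11:x2, 16:m, 17:m edges: (2,9,pre); (3,11,pre); (4,9,pre); (11,2,post); (16,4,at); (17,2,at)
step 4: rule r1; match: 0->9, 1->2, 2->4, 3->17, 4->16; deleted nodes 16, 17; deleted edges (16,4,at); (17,2,at); added nodes (none); added edges (none); result: nodes: 2:pl, 3:pl, 4:pl, 9:x1, 11:x2 edges: (2,9,pre); (3,11,pre); (4,9,pre); (11,2,post)
final:
nodes: 2:pl, 3:pl, 4:pl, 9:x1, 11:x2
edges: (2,9,pre); (3,11,pre); (4,9,pre); (11,2,post)


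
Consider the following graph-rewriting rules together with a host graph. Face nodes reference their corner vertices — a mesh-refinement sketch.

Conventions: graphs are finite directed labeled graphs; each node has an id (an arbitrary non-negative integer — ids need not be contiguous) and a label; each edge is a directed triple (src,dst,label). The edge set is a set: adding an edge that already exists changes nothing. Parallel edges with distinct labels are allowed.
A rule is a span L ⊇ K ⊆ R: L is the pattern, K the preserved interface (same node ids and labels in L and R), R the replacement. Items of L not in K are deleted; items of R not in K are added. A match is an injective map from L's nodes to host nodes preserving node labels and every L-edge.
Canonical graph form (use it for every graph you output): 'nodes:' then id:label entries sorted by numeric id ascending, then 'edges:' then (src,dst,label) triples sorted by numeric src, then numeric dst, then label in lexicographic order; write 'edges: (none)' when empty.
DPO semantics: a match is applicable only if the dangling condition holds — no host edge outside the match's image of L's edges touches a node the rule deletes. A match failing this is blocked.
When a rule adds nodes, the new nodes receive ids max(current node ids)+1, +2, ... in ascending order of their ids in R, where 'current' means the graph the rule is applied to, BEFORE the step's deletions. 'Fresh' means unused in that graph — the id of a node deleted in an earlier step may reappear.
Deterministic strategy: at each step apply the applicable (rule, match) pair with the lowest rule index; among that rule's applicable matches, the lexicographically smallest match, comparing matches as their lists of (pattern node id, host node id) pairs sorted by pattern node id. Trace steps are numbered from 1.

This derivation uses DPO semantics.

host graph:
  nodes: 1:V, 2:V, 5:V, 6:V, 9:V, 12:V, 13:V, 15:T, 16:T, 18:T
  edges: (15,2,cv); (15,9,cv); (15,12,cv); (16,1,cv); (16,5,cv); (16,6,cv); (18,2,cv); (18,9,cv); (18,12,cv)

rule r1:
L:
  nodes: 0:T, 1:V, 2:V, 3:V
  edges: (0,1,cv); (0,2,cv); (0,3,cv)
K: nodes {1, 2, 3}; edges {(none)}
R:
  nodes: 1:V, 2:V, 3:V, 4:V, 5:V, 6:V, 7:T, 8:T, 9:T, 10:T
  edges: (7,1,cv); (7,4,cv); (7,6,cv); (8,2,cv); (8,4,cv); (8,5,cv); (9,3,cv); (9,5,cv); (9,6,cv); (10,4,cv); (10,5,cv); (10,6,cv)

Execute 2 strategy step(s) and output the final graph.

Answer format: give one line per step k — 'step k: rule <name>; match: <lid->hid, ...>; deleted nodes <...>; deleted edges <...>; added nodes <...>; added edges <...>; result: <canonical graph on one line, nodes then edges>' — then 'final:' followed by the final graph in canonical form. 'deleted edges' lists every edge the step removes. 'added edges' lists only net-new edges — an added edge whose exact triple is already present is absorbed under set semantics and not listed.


step 1: rule r1; match: 0->15, 1->2, 2->9, 3->12; deleted nodes 15; deleted edges (15,2,cv); (15,9,cv); (15,12,cv); added nodes 19, 20, 21, 22, 23, 24, 25; added edges (22,2,cv); (22,19,cv); (22,21,cv); (23,9,cv); (23,19,cv); (23,20,cv); (24,12,cv); (24,20,cv); (24,21,cv); (25,19,cv); (25,20,cv); (25,21,cv); result: nodes: 1:V, 2:V, 5:V, 6:V, 9:V, 12:V, 13:V, 16:T, 18:T, 19:V, 20:V, 21:V, 22:T, 23:T, 24:T, 25:T edges: (16,1,cv); (16,5,cv); (16,6,cv); (18,2,cv); (18,9,cv); (18,12,cv); (22,2,cv); (22,19,cv); (22,21,cv); (23,9,cv); (23,19,cv); (23,20,cv); (24,12,cv); (24,20,cv); (24,21,cv); (25,19,cv); (25,20,cv); (25,21,cv)
step 2: rule r1; match: 0->16, 1->1, 2->5, 3->6; deleted nodes 16; deleted edges (16,1,cv); (16,5,cv); (16,6,cv); added nodes 26, 27, 28, 29, 30, 31, 32; added edges (29,1,cv); (29,26,cv); (29,28,cv); (30,5,cv); (30,26,cv); (30,27,cv); (31,6,cv); (31,27,cv); (31,28,cv); (32,26,cv); (32,27,cv); (32,28,cv); result: nodes: 1:V, 2:V, 5:V, 6:V, 9:V, 12:V, 13:V, 18:T, 19:V, 20:V, 21:V, 22:T, 23:T, 24:T, 25:T, 26:V, 27:V, 28:V, 29:T, 30:T, 31:T, 32:T edges: (18,2,cv); (18,9,cv); (18,12,cv); (22,2,cv); (22,19,cv); (22,21,cv); (23,9,cv); (23,19,cv); (23,20,cv); (24,12,cv); (24,20,cv); (24,21,cv); (25,19,cv); (25,20,cv); (25,21,cv); (29,1,cv); (29,26,cv); (29,28,cv); (30,5,cv); (30,26,cv); (30,27,cv); (31,6,cv); (31,27,cv); (31,28,cv); (32,26,cv); (32,27,cv); (32,28,cv)
final:
nodes: 1:V, 2:V, 5:V, 6:V, 9:V, 12:V, 13:V, 18:T, 19:V, 20:V, 21:V, 22:T, 23:T, 24:T, 25:T, 26:V, 27:V, 28:V, 29:T, 30:T, 31:T, 32:T
edges: (18,2,cv); (18,9,cv); (18,12,cv); (22,2,cv); (22,19,cv); (22,21,cv); (23,9,cv); (23,19,cv); (23,20,cv); (24,12,cv); (24,20,cv); (24,21,cv); (25,19,cv); (25,20,cv); (25,21,cv); (29,1,cv); (29,26,cv); (29,28,cv); (30,5,cv); (30,26,cv); (30,27,cv); (31,6,cv); (31,27,cv); (31,28,cv); (32,26,cv); (32,27,cv); (32,28,cv)


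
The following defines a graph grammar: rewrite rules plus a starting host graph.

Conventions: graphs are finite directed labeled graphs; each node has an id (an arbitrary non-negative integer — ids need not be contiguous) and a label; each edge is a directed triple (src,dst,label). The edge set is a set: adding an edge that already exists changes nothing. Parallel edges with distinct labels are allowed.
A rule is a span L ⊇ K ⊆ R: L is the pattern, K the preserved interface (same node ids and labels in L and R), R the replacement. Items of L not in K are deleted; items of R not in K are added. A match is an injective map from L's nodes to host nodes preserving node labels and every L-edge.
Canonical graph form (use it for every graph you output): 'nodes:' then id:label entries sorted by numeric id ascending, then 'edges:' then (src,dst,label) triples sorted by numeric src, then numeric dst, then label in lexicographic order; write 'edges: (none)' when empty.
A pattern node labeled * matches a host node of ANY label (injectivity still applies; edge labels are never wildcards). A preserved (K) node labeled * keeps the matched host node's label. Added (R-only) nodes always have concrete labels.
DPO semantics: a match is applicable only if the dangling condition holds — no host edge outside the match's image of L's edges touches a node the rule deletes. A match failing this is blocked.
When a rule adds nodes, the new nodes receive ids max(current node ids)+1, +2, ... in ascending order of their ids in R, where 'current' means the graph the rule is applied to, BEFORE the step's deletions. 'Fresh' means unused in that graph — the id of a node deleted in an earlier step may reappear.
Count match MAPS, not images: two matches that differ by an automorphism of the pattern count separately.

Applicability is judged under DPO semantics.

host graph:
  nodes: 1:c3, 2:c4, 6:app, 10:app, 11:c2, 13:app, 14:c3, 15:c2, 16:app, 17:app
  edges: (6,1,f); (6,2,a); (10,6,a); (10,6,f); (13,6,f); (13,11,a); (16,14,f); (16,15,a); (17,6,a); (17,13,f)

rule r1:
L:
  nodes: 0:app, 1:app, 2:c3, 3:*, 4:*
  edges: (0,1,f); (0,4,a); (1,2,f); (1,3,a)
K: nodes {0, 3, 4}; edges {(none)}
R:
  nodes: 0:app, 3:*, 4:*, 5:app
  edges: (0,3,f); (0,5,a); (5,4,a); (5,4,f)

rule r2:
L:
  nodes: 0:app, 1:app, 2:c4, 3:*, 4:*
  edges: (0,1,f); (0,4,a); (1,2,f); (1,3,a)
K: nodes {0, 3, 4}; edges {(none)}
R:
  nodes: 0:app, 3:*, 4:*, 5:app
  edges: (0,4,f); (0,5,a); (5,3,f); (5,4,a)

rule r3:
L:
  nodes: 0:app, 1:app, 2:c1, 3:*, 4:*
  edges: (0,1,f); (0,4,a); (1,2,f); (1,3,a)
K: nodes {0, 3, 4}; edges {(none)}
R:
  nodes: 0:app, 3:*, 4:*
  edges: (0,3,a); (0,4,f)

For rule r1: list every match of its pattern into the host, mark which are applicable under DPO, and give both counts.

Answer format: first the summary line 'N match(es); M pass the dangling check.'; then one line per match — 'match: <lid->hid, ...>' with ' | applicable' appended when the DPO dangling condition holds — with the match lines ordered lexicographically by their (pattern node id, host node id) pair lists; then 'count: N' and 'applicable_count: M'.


1 match(es); 0 pass the dangling check.
match: 0->13, 1->6, 2->1, 3->2, 4->11
count: 1
applicable_count: 0


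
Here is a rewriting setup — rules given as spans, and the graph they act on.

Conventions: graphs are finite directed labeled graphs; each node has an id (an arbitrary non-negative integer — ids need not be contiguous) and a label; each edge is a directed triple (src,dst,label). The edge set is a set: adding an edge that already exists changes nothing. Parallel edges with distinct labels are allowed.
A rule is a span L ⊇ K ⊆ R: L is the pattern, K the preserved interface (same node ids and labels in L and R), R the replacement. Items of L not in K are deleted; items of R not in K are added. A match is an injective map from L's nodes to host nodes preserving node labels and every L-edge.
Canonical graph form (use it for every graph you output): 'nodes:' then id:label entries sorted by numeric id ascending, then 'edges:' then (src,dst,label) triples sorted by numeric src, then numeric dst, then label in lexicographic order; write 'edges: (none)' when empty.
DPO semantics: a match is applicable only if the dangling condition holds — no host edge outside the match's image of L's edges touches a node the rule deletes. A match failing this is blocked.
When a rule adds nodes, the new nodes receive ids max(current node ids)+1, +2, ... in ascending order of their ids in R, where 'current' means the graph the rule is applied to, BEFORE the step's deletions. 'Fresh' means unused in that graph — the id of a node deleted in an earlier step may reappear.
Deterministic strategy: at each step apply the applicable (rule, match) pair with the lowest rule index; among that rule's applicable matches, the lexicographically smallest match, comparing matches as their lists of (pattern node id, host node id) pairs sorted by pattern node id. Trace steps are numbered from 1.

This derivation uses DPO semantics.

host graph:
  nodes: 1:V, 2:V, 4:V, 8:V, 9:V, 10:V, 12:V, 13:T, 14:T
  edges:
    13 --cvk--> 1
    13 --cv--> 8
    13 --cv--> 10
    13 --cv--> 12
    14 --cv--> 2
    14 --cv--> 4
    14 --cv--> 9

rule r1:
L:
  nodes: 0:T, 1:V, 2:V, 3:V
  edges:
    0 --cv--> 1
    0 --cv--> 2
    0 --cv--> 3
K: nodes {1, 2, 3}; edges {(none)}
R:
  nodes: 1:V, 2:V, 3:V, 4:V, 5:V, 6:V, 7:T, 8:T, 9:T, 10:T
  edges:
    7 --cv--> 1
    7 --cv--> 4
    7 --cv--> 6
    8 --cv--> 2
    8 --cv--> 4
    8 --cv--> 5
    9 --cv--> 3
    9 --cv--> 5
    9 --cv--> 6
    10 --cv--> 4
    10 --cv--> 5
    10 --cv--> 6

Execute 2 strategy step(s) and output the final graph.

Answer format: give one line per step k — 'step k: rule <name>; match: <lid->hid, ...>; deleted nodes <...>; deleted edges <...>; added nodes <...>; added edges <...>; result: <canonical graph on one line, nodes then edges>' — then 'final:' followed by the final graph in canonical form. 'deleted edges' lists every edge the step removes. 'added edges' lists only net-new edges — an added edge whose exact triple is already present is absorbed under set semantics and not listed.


step 1: rule r1; match: 0->14, 1->2, 2->4, 3->9; deleted nodes 14; deleted edges (14,2,cv); (14,4,cv); (14,9,cv); added nodes 15, 16, 17, 18, 19, 20, 21; added edges (18,2,cv); (18,15,cv); (18,17,cv); (19,4,cv); (19,15,cv); (19,16,cv); (20,9,cv); (20,16,cv); (20,17,cv); (21,15,cv); (21,16,cv); (21,17,cv); result: nodes: 1:V, 2:V, 4:V, 8:V, 9:V, 10:V, 12:V, 13:T, 15:V, 16:V, 17:V, 18:T, 19:T, 20:T, 21:T edges: (13,1,cvk); (13,8,cv); (13,10,cv); (13,12,cv); (18,2,cv); (18,15,cv); (18,17,cv); (19,4,cv); (19,15,cv); (19,16,cv); (20,9,cv); (20,16,cv); (20,17,cv); (21,15,cv); (21,16,cv); (21,17,cv)
step 2: rule r1; match: 0->18, 1->2, 2->15, 3->17; deleted nodes 18; deleted edges (18,2,cv); (18,15,cv); (18,17,cv); added nodes 22, 23, 24, 25, 26, 27, 28; added edges (25,2,cv); (25,22,cv); (25,24,cv); (26,15,cv); (26,22,cv); (26,23,cv); (27,17,cv); (27,23,cv); (27,24,cv); (28,22,cv); (28,23,cv); (28,24,cv); result: nodes: 1:V, 2:V, 4:V, 8:V, 9:V, 10:V, 12:V, 13:T, 15:V, 16:V, 17:V, 19:T, 20:T, 21:T, 22:V, 23:V, 24:V, 25:T, 26:T, 27:T, 28:T edges: (13,1,cvk); (13,8,cv); (13,10,cv); (13,12,cv); (19,4,cv); (19,15,cv); (19,16,cv); (20,9,cv); (20,16,cv); (20,17,cv); (21,15,cv); (21,16,cv); (21,17,cv); (25,2,cv); (25,22,cv); (25,24,cv); (26,15,cv); (26,22,cv); (26,23,cv); (27,17,cv); (27,23,cv); (27,24,cv); (28,22,cv); (28,23,cv); (28,24,cv)
final:
nodes: 1:V, 2:V, 4:V, 8:V, 9:V, 10:V, 12:V, 13:T, 15:V, 16:V, 17:V, 19:T, 20:T, 21:T, 22:V, 23:V, 24:V, 25:T, 26:T, 27:T, 28:T
edges: (13,1,cvk); (13,8,cv); (13,10,cv); (13,12,cv); (19,4,cv); (19,15,cv); (19,16,cv); (20,9,cv); (20,16,cv); (20,17,cv); (21,15,cv); (21,16,cv); (21,17,cv); (25,2,cv); (25,22,cv); (25,24,cv); (26,15,cv); (26,22,cv); (26,23,cv); (27,17,cv); (27,23,cv); (27,24,cv); (28,22,cv); (28,23,cv); (28,24,cv)
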